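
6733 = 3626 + 3107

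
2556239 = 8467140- 5910901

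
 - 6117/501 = -13 + 132/167 = - 12.21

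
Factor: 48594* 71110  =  2^2*3^1*5^1*7^1*13^2*89^1 * 547^1 = 3455519340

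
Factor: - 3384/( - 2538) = 4/3 = 2^2*3^(-1)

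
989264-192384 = 796880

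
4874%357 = 233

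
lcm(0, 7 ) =0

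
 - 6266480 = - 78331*80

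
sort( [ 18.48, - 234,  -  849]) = [-849, - 234 , 18.48]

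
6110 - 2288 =3822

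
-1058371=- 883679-174692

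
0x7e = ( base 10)126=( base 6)330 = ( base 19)6C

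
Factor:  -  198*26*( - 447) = 2301156 = 2^2*3^3*11^1*13^1*149^1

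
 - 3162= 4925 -8087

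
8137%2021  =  53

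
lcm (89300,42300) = 803700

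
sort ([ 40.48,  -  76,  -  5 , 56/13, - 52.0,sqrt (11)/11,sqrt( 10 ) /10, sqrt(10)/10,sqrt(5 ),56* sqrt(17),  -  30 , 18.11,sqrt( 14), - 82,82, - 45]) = [ - 82,-76,  -  52.0 , -45, - 30,  -  5,sqrt(11 ) /11,sqrt( 10) /10, sqrt(10 ) /10,sqrt(5 ),sqrt(14) , 56/13,18.11, 40.48, 82,56 * sqrt(17 ) ] 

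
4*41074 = 164296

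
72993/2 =72993/2=36496.50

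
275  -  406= - 131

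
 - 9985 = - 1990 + - 7995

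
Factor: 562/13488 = 1/24=2^( - 3)*3^( - 1 )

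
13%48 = 13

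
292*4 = 1168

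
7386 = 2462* 3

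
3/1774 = 3/1774= 0.00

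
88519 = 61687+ 26832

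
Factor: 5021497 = 13^2*43^1 * 691^1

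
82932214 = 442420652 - 359488438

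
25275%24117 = 1158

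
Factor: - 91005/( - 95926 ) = 2^ ( - 1 )*3^1*5^1*6067^1*47963^(  -  1)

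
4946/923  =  5 + 331/923 = 5.36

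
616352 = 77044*8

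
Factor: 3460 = 2^2*5^1*173^1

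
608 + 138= 746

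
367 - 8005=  - 7638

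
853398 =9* 94822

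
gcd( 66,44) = 22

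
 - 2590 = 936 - 3526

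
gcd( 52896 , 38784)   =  96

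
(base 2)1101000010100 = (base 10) 6676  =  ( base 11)501a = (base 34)5qc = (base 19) I97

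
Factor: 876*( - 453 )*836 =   -  331748208 = -2^4*3^2  *11^1*19^1 * 73^1 * 151^1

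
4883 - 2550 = 2333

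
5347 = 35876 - 30529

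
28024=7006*4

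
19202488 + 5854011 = 25056499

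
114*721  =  82194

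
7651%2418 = 397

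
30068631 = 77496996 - 47428365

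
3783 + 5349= 9132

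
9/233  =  9/233 = 0.04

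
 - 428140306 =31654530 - 459794836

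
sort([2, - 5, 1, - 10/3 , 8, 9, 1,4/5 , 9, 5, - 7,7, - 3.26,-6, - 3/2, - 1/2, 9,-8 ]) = [ - 8, - 7,-6,-5,-10/3,  -  3.26, - 3/2, - 1/2,4/5, 1,1,2, 5,7, 8,9, 9, 9 ] 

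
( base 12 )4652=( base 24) DEE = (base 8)17236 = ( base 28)9RQ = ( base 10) 7838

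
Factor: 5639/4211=4211^ ( -1)*5639^1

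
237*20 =4740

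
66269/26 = 66269/26 = 2548.81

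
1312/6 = 218+2/3=218.67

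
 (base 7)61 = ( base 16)2b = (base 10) 43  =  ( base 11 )3a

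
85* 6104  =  518840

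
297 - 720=  -  423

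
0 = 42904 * 0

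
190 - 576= - 386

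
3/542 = 3/542 = 0.01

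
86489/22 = 3931  +  7/22= 3931.32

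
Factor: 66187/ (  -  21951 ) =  - 3^( - 4)*11^2*271^(-1)*547^1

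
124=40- - 84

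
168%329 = 168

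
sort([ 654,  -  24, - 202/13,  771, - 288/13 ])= [ - 24,-288/13, - 202/13,  654, 771 ]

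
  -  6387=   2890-9277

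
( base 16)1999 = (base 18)1241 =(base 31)6PC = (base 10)6553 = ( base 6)50201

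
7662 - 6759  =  903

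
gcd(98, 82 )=2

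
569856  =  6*94976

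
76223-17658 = 58565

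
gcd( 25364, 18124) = 4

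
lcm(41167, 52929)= 370503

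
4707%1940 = 827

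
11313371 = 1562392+9750979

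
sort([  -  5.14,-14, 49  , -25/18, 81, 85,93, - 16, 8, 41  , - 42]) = [ - 42, - 16, - 14,-5.14,-25/18 , 8, 41, 49, 81,  85,  93]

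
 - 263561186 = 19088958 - 282650144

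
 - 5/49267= - 5/49267 = - 0.00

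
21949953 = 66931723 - 44981770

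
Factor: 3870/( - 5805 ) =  - 2/3 = - 2^1*3^( - 1 )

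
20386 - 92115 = -71729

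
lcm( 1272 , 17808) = 17808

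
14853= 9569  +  5284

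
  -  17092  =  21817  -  38909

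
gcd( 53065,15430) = 5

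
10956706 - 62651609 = - 51694903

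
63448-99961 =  - 36513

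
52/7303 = 52/7303 = 0.01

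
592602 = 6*98767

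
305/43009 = 305/43009 = 0.01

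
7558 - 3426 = 4132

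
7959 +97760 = 105719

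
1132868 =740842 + 392026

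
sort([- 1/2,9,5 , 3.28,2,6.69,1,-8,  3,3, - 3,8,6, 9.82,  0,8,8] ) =[ -8, - 3 , - 1/2,0 , 1, 2 , 3,3,3.28,5 , 6, 6.69,  8,8, 8,9,9.82 ]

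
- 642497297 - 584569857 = -1227067154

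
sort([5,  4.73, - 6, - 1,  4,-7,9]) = [  -  7, - 6, - 1,4,4.73,5,9 ] 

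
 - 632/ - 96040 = 79/12005= 0.01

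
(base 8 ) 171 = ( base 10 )121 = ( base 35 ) 3g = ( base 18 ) 6d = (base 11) 100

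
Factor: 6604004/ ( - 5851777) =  - 2^2*11^1*31^ (  -  1 )*150091^1*  188767^( - 1 )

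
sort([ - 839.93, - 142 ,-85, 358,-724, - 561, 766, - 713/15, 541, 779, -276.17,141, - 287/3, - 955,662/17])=[ - 955, - 839.93 , - 724 , - 561, - 276.17, - 142, - 287/3, - 85,- 713/15, 662/17 , 141,358,541,766, 779 ] 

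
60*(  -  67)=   -  4020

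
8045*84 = 675780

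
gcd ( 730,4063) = 1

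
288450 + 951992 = 1240442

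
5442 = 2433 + 3009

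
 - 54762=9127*( - 6 ) 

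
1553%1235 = 318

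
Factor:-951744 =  - 2^6*3^1*4957^1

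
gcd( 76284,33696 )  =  468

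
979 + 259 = 1238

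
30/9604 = 15/4802 = 0.00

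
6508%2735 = 1038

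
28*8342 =233576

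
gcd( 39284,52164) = 644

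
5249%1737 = 38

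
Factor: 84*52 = 2^4*3^1*7^1 *13^1 = 4368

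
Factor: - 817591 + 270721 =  - 546870 = -2^1*3^1*5^1*18229^1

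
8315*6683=55569145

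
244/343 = 244/343 = 0.71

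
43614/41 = 43614/41 =1063.76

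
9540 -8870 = 670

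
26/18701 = 26/18701 = 0.00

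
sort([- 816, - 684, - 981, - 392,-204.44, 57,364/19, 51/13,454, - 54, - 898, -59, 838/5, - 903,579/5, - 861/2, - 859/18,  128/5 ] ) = [ - 981, - 903,-898, - 816, - 684, - 861/2, - 392, - 204.44, - 59, - 54, - 859/18, 51/13, 364/19,128/5,57, 579/5,838/5,454 ]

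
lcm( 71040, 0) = 0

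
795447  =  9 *88383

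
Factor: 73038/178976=2^ ( -4) *3^1*17^( - 1 )*37^1 = 111/272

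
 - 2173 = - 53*41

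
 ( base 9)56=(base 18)2f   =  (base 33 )1I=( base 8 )63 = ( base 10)51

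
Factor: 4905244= 2^2*1226311^1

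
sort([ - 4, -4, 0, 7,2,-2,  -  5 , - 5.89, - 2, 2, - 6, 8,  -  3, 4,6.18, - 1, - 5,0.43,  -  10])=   [ - 10,  -  6, - 5.89, - 5 , - 5,-4, - 4, - 3,  -  2,-2,-1, 0, 0.43, 2,  2, 4, 6.18,7, 8 ]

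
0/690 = 0 = 0.00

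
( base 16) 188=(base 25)FH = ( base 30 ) D2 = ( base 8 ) 610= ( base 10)392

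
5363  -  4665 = 698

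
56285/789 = 71 + 266/789=71.34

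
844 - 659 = 185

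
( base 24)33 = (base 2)1001011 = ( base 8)113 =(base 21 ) 3C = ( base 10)75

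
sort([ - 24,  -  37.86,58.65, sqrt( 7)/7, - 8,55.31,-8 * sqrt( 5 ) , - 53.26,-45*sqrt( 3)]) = [ - 45 * sqrt( 3) , - 53.26, -37.86, - 24 ,-8 * sqrt(5 ), - 8,sqrt( 7 )/7,  55.31, 58.65]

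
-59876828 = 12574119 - 72450947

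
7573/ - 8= -7573/8 = - 946.62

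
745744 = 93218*8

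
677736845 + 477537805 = 1155274650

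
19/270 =19/270 = 0.07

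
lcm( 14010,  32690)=98070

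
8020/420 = 19 + 2/21 = 19.10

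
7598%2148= 1154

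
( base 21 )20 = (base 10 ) 42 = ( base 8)52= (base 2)101010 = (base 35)17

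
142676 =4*35669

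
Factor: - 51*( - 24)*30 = 36720 = 2^4*3^3*5^1*17^1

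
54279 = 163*333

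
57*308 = 17556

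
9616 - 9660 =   -  44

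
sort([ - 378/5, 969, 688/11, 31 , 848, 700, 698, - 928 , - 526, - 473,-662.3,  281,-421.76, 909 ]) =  [ - 928, - 662.3, - 526 , - 473, -421.76 ,-378/5, 31,688/11, 281, 698,700, 848,909, 969] 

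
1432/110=716/55 = 13.02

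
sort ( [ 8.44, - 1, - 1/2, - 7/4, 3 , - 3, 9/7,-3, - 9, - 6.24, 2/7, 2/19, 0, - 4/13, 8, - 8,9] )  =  [-9, - 8 ,-6.24,  -  3, - 3,-7/4, - 1, - 1/2,  -  4/13, 0, 2/19 , 2/7, 9/7, 3,8,8.44,9] 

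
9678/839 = 9678/839=11.54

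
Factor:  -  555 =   -  3^1*5^1 * 37^1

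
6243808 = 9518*656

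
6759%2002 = 753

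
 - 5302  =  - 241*22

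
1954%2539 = 1954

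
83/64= 83/64  =  1.30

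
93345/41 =93345/41 = 2276.71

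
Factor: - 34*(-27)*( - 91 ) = - 2^1*3^3*7^1*13^1*17^1 = -83538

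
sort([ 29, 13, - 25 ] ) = [ - 25,13,29 ]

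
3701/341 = 3701/341 = 10.85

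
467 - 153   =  314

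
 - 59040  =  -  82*720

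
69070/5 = 13814  =  13814.00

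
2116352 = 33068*64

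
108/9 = 12 = 12.00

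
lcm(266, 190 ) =1330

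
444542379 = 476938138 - 32395759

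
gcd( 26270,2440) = 10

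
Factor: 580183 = 580183^1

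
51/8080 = 51/8080= 0.01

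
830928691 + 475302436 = 1306231127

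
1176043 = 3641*323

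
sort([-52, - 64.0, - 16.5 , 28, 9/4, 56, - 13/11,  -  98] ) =[ - 98, - 64.0, - 52,-16.5, - 13/11,9/4, 28, 56 ]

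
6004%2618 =768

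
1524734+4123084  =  5647818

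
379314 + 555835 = 935149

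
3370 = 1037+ 2333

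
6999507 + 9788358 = 16787865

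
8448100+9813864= 18261964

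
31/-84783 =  - 1 + 84752/84783 = - 0.00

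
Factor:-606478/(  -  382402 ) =1153/727 =727^(  -  1) *1153^1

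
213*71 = 15123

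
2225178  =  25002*89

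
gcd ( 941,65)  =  1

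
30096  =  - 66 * ( - 456 )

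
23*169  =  3887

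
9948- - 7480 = 17428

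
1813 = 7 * 259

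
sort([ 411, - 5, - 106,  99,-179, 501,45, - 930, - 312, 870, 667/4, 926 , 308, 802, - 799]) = [ - 930,-799, - 312, - 179, - 106, - 5, 45, 99,667/4, 308, 411, 501,802, 870, 926] 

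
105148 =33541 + 71607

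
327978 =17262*19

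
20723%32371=20723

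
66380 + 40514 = 106894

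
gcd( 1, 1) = 1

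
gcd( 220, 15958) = 2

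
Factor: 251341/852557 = 37^1 * 6793^1*852557^( - 1) 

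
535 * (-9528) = - 5097480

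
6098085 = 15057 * 405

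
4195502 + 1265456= 5460958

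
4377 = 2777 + 1600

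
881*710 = 625510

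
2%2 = 0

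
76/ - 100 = -1+ 6/25 = - 0.76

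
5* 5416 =27080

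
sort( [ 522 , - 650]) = [-650,522]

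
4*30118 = 120472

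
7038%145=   78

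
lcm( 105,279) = 9765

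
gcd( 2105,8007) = 1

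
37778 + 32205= 69983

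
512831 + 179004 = 691835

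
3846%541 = 59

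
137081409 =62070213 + 75011196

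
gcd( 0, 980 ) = 980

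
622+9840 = 10462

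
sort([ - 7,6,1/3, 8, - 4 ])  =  [  -  7,-4,  1/3, 6, 8]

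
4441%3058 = 1383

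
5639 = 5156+483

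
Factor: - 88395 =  -3^1*5^1*71^1* 83^1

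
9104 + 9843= 18947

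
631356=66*9566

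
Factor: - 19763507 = -2129^1*9283^1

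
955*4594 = 4387270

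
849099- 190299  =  658800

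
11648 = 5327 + 6321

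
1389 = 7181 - 5792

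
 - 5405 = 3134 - 8539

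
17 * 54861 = 932637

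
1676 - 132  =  1544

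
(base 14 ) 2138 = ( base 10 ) 5734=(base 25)949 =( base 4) 1121212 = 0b1011001100110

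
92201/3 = 92201/3 = 30733.67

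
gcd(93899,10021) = 1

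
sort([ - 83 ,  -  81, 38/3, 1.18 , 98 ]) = [ - 83, - 81, 1.18, 38/3, 98]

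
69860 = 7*9980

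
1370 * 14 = 19180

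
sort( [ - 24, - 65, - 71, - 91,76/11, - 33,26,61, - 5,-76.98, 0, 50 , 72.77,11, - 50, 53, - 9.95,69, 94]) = [ - 91,  -  76.98, - 71, - 65 ,-50, - 33, - 24, - 9.95,-5,0,76/11, 11, 26, 50,53, 61, 69,72.77, 94]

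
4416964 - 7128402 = -2711438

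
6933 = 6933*1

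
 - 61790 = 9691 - 71481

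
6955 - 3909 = 3046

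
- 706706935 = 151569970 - 858276905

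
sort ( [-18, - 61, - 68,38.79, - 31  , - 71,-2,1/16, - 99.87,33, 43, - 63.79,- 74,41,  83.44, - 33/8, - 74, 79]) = [ - 99.87,  -  74,-74, - 71,-68, - 63.79, - 61, - 31,  -  18,-33/8,-2,1/16 , 33,  38.79, 41,43,79, 83.44 ]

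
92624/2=46312 = 46312.00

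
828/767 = 828/767 = 1.08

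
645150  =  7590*85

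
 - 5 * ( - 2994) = 14970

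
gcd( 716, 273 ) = 1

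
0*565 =0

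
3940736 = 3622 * 1088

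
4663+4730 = 9393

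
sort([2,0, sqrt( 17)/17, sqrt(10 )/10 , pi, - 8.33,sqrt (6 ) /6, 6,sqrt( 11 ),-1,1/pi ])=[ - 8.33, - 1 , 0,sqrt ( 17 ) /17, sqrt(10 ) /10 , 1/pi, sqrt(6 ) /6 , 2, pi, sqrt(11 ), 6]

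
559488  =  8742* 64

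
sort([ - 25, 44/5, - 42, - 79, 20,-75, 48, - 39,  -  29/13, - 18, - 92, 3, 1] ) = [-92, - 79, - 75,-42, - 39, - 25, - 18,- 29/13, 1,3,44/5,20, 48]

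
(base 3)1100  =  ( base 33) 13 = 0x24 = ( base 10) 36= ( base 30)16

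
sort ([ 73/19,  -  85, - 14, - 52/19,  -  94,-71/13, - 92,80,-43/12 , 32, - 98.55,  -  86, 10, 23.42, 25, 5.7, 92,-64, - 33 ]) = [  -  98.55,-94, -92,- 86,  -  85, - 64, - 33, - 14, - 71/13, - 43/12,-52/19, 73/19, 5.7, 10, 23.42,25,32, 80, 92]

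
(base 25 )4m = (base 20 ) 62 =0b1111010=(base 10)122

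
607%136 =63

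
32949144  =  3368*9783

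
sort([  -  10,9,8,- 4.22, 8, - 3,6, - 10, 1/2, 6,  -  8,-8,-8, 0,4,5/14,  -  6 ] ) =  [ - 10, -10,  -  8 , -8,- 8, - 6, - 4.22, - 3, 0,5/14, 1/2, 4,6,6, 8,8,9] 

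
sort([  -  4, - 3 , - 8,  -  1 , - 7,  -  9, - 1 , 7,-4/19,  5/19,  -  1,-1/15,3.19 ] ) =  [-9, - 8,-7 , - 4, - 3, - 1, - 1 , - 1,  -  4/19, - 1/15, 5/19, 3.19, 7] 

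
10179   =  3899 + 6280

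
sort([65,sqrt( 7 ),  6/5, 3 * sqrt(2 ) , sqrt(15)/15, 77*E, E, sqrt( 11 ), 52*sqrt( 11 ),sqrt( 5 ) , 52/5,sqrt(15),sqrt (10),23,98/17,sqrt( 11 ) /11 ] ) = [ sqrt( 15)/15,sqrt( 11 )/11, 6/5,sqrt(5),  sqrt(7),E,sqrt( 10),sqrt ( 11), sqrt( 15 ) , 3*sqrt ( 2 ),98/17,52/5,23, 65, 52*sqrt( 11),77*E ]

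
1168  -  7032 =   -  5864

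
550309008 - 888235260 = -337926252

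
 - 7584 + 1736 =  - 5848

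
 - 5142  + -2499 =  -7641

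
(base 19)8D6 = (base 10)3141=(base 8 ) 6105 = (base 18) 9C9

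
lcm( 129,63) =2709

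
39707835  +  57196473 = 96904308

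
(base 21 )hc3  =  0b1111001001000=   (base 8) 17110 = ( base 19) 1290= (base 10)7752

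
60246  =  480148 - 419902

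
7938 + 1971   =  9909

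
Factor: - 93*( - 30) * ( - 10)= - 2^2*3^2*5^2*31^1 = - 27900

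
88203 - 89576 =-1373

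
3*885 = 2655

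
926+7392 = 8318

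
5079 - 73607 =-68528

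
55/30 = 1 + 5/6 = 1.83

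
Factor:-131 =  - 131^1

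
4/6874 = 2/3437 = 0.00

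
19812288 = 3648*5431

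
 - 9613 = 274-9887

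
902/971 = 902/971 = 0.93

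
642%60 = 42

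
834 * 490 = 408660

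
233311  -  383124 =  - 149813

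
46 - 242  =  -196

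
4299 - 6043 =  - 1744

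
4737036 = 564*8399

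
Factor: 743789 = 139^1*5351^1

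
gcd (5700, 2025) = 75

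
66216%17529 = 13629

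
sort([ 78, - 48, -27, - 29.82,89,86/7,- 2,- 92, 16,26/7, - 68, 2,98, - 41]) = [ -92, - 68,-48, - 41, - 29.82, - 27, - 2,2,26/7,86/7,16,78, 89, 98]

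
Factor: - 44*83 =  - 3652 = - 2^2 * 11^1*83^1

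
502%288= 214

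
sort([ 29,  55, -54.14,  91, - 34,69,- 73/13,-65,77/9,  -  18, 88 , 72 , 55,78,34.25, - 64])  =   [-65, - 64, - 54.14, - 34,-18, - 73/13,77/9, 29, 34.25, 55, 55, 69, 72,78,88,91 ] 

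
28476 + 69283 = 97759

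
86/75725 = 86/75725=0.00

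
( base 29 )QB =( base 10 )765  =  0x2FD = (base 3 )1001100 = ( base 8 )1375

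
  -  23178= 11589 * ( - 2 )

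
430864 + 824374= 1255238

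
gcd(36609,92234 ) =1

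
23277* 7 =162939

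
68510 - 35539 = 32971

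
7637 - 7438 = 199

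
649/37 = 17 + 20/37 = 17.54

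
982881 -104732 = 878149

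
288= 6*48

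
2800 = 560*5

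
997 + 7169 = 8166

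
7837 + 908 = 8745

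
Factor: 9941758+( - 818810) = 2^2*17^1 * 134161^1 = 9122948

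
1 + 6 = 7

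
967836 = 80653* 12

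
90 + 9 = 99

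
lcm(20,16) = 80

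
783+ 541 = 1324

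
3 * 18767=56301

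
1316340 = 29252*45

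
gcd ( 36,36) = 36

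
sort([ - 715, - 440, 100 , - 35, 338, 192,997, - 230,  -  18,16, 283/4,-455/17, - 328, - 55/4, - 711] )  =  [ - 715 ,-711, - 440, - 328, - 230, - 35,-455/17, - 18, - 55/4,16  ,  283/4,100,192 , 338,  997 ] 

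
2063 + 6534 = 8597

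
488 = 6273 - 5785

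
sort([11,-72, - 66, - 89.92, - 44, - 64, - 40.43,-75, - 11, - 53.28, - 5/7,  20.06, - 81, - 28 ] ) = [ - 89.92, - 81, - 75, - 72 , - 66, - 64, - 53.28 , - 44, - 40.43,-28, - 11 , - 5/7,11, 20.06]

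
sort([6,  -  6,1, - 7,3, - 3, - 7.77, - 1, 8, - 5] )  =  [ - 7.77,  -  7, - 6, - 5,  -  3 , - 1, 1, 3,6,8 ]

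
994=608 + 386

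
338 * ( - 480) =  - 162240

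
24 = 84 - 60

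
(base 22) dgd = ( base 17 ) 160A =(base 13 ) 3051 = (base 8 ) 15001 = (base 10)6657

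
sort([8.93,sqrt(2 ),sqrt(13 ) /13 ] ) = [sqrt(13) /13,sqrt(2 ), 8.93]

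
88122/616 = 44061/308 =143.06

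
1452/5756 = 363/1439 = 0.25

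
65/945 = 13/189 = 0.07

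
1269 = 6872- 5603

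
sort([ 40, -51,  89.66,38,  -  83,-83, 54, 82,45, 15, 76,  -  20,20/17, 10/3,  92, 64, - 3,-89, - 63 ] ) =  [ - 89,-83, - 83,  -  63, - 51, - 20, - 3,20/17,10/3, 15, 38, 40, 45 , 54, 64,76 , 82, 89.66,  92]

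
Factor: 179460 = 2^2*3^2*5^1*997^1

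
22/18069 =22/18069 = 0.00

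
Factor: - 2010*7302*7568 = - 111075687360 = -  2^6*3^2* 5^1*11^1*43^1*67^1*1217^1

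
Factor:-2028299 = - 7^1*13^1 * 31^1* 719^1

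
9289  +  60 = 9349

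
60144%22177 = 15790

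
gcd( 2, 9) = 1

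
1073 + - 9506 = - 8433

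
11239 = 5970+5269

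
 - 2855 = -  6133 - -3278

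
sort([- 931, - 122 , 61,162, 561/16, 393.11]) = [ - 931, - 122,561/16, 61 , 162,393.11]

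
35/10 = 7/2 = 3.50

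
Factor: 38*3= 114 = 2^1 * 3^1 * 19^1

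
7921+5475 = 13396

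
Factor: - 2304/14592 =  - 3/19=- 3^1*19^(-1)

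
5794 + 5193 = 10987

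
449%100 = 49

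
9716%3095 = 431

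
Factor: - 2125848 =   -  2^3*3^1*101^1*877^1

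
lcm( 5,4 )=20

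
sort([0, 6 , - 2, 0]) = [-2 , 0,0, 6]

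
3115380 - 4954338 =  - 1838958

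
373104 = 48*7773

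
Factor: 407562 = 2^1*3^1*67927^1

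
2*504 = 1008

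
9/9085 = 9/9085=0.00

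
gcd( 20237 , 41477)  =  59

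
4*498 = 1992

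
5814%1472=1398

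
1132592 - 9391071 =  - 8258479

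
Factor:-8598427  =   - 8598427^1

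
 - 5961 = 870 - 6831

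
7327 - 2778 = 4549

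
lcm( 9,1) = 9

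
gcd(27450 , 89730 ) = 90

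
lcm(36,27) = 108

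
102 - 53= 49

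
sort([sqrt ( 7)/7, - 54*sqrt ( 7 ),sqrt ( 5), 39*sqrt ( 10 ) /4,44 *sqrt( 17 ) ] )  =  [ - 54*sqrt(7), sqrt(7)/7,sqrt( 5), 39*sqrt(10 ) /4,  44*sqrt ( 17)]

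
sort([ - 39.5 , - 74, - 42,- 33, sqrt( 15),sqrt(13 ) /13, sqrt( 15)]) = [  -  74, - 42, - 39.5, - 33,sqrt( 13 )/13, sqrt(15 ), sqrt( 15 ) ] 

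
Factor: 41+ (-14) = 3^3 = 27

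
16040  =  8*2005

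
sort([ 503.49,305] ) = [305, 503.49 ]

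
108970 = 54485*2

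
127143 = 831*153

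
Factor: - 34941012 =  - 2^2*3^1*73^1*39887^1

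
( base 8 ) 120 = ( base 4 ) 1100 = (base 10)80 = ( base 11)73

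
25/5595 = 5/1119 = 0.00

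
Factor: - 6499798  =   - 2^1*1583^1*2053^1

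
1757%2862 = 1757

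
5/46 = 5/46 = 0.11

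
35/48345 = 7/9669 = 0.00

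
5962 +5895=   11857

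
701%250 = 201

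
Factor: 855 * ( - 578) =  - 494190 = -2^1*3^2* 5^1*17^2*19^1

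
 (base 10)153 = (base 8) 231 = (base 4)2121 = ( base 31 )4t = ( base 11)12a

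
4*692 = 2768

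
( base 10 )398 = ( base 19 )11i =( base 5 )3043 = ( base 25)fn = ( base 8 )616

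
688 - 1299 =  - 611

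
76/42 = 1  +  17/21 = 1.81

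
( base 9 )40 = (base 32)14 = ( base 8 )44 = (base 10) 36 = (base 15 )26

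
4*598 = 2392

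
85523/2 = 85523/2 = 42761.50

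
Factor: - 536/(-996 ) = 134/249 = 2^1*3^(-1) * 67^1 * 83^( - 1 )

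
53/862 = 53/862 = 0.06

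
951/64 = 14+55/64 = 14.86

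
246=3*82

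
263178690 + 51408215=314586905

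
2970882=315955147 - 312984265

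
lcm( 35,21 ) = 105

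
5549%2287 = 975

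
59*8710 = 513890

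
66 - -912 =978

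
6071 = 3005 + 3066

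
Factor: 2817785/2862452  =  2^( - 2)*5^1*29^1*19433^1*715613^( - 1) 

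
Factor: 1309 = 7^1*11^1*17^1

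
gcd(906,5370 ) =6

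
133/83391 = 1/627 = 0.00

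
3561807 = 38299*93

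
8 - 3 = 5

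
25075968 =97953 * 256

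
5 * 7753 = 38765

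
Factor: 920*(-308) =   -  283360 = - 2^5*5^1*7^1*11^1*23^1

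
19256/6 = 9628/3 = 3209.33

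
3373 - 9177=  - 5804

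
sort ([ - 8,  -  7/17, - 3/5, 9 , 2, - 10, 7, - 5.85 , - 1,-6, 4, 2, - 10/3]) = [ - 10, - 8, - 6, - 5.85, - 10/3, - 1, - 3/5,-7/17, 2, 2, 4,7, 9 ]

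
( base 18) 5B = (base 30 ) 3b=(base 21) 4h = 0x65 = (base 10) 101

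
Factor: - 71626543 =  - 47^1*1523969^1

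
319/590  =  319/590 =0.54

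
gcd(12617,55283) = 1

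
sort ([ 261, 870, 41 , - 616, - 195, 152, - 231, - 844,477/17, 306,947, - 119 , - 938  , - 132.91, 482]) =[-938, - 844, - 616, - 231, - 195, - 132.91, - 119, 477/17,41, 152, 261, 306,482, 870, 947] 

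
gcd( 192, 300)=12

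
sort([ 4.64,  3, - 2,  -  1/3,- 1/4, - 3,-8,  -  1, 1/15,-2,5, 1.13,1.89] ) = [ - 8, - 3, - 2, - 2, -1,  -  1/3, - 1/4, 1/15,1.13, 1.89, 3 , 4.64,5]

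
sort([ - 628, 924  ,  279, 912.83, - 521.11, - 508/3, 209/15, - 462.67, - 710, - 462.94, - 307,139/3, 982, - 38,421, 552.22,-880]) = [ -880, - 710,- 628 , - 521.11, - 462.94,  -  462.67, - 307, - 508/3, - 38, 209/15, 139/3,279 , 421, 552.22, 912.83,924, 982] 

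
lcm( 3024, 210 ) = 15120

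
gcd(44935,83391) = 209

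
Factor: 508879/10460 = 2^( - 2) * 5^(-1)*7^1*139^1 = 973/20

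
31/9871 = 31/9871 =0.00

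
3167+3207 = 6374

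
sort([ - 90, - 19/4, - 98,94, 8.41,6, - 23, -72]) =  [ - 98, - 90,- 72, - 23 ,-19/4,6,8.41, 94]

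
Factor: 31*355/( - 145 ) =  - 29^(- 1) * 31^1*71^1=- 2201/29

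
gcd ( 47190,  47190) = 47190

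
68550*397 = 27214350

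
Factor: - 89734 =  - 2^1 * 44867^1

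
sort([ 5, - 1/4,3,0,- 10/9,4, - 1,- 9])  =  [-9, -10/9, - 1, - 1/4, 0,3,4,5 ] 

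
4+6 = 10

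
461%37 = 17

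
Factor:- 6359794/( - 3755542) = 19^1*23909^1*268253^( - 1 ) = 454271/268253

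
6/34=3/17=0.18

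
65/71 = 65/71 = 0.92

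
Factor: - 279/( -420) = 2^( - 2)*3^1*5^ ( - 1 )*7^ (-1 ) * 31^1 = 93/140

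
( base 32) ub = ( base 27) 18q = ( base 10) 971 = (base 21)245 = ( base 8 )1713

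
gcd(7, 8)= 1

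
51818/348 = 25909/174 = 148.90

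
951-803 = 148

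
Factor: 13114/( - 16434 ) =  - 3^(-2 )*11^( - 1)*79^1 = - 79/99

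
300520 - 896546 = -596026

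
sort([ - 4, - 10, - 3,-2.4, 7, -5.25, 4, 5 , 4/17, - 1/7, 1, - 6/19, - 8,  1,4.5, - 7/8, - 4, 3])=[-10, - 8, - 5.25, - 4, - 4, - 3, - 2.4, - 7/8, - 6/19, - 1/7, 4/17, 1,1, 3, 4, 4.5,5, 7 ]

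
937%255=172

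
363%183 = 180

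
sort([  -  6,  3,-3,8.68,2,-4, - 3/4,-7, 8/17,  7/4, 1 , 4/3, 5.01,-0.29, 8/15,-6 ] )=[-7,-6, - 6, - 4,-3,  -  3/4, -0.29,8/17, 8/15,1,  4/3,7/4, 2,3, 5.01,  8.68]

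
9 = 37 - 28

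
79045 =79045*1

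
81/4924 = 81/4924  =  0.02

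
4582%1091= 218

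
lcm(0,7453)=0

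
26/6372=13/3186  =  0.00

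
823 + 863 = 1686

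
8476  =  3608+4868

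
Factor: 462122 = 2^1*229^1*1009^1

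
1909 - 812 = 1097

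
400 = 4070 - 3670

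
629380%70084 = 68708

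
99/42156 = 11/4684 = 0.00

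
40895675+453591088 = 494486763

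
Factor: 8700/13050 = 2^1 * 3^ ( - 1) = 2/3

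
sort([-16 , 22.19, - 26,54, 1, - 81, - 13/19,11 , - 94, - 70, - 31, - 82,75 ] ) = [ - 94,  -  82, - 81, - 70, - 31, - 26, - 16, - 13/19, 1,11, 22.19, 54,75 ] 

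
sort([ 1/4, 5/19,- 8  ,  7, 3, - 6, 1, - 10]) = [ - 10  , - 8, - 6,  1/4, 5/19,1, 3, 7]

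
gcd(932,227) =1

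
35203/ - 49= - 719  +  4/7 = - 718.43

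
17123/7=2446 + 1/7 = 2446.14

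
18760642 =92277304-73516662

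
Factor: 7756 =2^2*7^1*277^1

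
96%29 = 9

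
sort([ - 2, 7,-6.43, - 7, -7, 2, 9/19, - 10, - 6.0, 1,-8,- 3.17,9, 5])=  [-10, - 8, - 7, - 7, - 6.43, - 6.0, - 3.17, - 2, 9/19, 1, 2,5, 7, 9] 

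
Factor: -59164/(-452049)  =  2^2*3^( - 1)*7^1* 13^ ( - 1 )*67^( - 1) * 173^( - 1)*2113^1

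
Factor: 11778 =2^1*3^1 * 13^1*151^1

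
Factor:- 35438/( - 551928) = 47/732  =  2^( - 2)*3^( - 1)*47^1 * 61^( - 1)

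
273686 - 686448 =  - 412762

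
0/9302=0= 0.00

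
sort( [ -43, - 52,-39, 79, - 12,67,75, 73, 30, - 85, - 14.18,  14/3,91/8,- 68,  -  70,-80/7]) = [-85, -70, - 68, - 52,-43, - 39, - 14.18, - 12, - 80/7,14/3,91/8 , 30,67,73,75,79 ] 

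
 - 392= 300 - 692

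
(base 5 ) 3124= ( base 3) 120100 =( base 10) 414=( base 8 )636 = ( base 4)12132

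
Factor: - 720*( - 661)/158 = 237960/79 = 2^3 * 3^2*5^1*79^(-1)*  661^1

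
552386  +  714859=1267245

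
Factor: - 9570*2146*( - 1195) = 24541977900 = 2^2*3^1*5^2*11^1*29^2*37^1 *239^1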